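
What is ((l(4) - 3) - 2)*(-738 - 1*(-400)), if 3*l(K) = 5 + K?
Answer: 676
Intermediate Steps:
l(K) = 5/3 + K/3 (l(K) = (5 + K)/3 = 5/3 + K/3)
((l(4) - 3) - 2)*(-738 - 1*(-400)) = (((5/3 + (⅓)*4) - 3) - 2)*(-738 - 1*(-400)) = (((5/3 + 4/3) - 3) - 2)*(-738 + 400) = ((3 - 3) - 2)*(-338) = (0 - 2)*(-338) = -2*(-338) = 676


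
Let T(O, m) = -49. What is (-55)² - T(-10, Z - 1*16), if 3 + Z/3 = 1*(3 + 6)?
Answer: 3074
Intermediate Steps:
Z = 18 (Z = -9 + 3*(1*(3 + 6)) = -9 + 3*(1*9) = -9 + 3*9 = -9 + 27 = 18)
(-55)² - T(-10, Z - 1*16) = (-55)² - 1*(-49) = 3025 + 49 = 3074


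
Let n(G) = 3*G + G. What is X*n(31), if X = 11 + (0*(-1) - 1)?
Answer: 1240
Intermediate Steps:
X = 10 (X = 11 + (0 - 1) = 11 - 1 = 10)
n(G) = 4*G
X*n(31) = 10*(4*31) = 10*124 = 1240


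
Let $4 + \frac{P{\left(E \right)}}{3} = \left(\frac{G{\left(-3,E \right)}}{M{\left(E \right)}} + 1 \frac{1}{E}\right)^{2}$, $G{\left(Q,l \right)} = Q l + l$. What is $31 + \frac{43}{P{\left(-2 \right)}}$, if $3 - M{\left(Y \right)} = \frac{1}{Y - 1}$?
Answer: $\frac{28343}{1053} \approx 26.916$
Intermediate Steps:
$G{\left(Q,l \right)} = l + Q l$
$M{\left(Y \right)} = 3 - \frac{1}{-1 + Y}$ ($M{\left(Y \right)} = 3 - \frac{1}{Y - 1} = 3 - \frac{1}{-1 + Y}$)
$P{\left(E \right)} = -12 + 3 \left(\frac{1}{E} - \frac{2 E \left(-1 + E\right)}{-4 + 3 E}\right)^{2}$ ($P{\left(E \right)} = -12 + 3 \left(\frac{E \left(1 - 3\right)}{\frac{1}{-1 + E} \left(-4 + 3 E\right)} + 1 \frac{1}{E}\right)^{2} = -12 + 3 \left(E \left(-2\right) \frac{-1 + E}{-4 + 3 E} + \frac{1}{E}\right)^{2} = -12 + 3 \left(- 2 E \frac{-1 + E}{-4 + 3 E} + \frac{1}{E}\right)^{2} = -12 + 3 \left(- \frac{2 E \left(-1 + E\right)}{-4 + 3 E} + \frac{1}{E}\right)^{2} = -12 + 3 \left(\frac{1}{E} - \frac{2 E \left(-1 + E\right)}{-4 + 3 E}\right)^{2}$)
$31 + \frac{43}{P{\left(-2 \right)}} = 31 + \frac{43}{-12 + \frac{3 \left(4 - -6 - 2 \left(-2\right)^{2} + 2 \left(-2\right)^{3}\right)^{2}}{4 \left(-4 + 3 \left(-2\right)\right)^{2}}} = 31 + \frac{43}{-12 + 3 \cdot \frac{1}{4} \frac{1}{\left(-4 - 6\right)^{2}} \left(4 + 6 - 8 + 2 \left(-8\right)\right)^{2}} = 31 + \frac{43}{-12 + 3 \cdot \frac{1}{4} \cdot \frac{1}{100} \left(4 + 6 - 8 - 16\right)^{2}} = 31 + \frac{43}{-12 + 3 \cdot \frac{1}{4} \cdot \frac{1}{100} \left(-14\right)^{2}} = 31 + \frac{43}{-12 + 3 \cdot \frac{1}{4} \cdot \frac{1}{100} \cdot 196} = 31 + \frac{43}{-12 + \frac{147}{100}} = 31 + \frac{43}{- \frac{1053}{100}} = 31 + 43 \left(- \frac{100}{1053}\right) = 31 - \frac{4300}{1053} = \frac{28343}{1053}$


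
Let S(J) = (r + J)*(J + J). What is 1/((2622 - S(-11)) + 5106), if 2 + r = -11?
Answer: 1/7200 ≈ 0.00013889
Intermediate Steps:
r = -13 (r = -2 - 11 = -13)
S(J) = 2*J*(-13 + J) (S(J) = (-13 + J)*(J + J) = (-13 + J)*(2*J) = 2*J*(-13 + J))
1/((2622 - S(-11)) + 5106) = 1/((2622 - 2*(-11)*(-13 - 11)) + 5106) = 1/((2622 - 2*(-11)*(-24)) + 5106) = 1/((2622 - 1*528) + 5106) = 1/((2622 - 528) + 5106) = 1/(2094 + 5106) = 1/7200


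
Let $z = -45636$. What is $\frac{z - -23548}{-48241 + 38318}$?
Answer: $\frac{22088}{9923} \approx 2.2259$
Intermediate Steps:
$\frac{z - -23548}{-48241 + 38318} = \frac{-45636 - -23548}{-48241 + 38318} = \frac{-45636 + 23548}{-9923} = \left(-22088\right) \left(- \frac{1}{9923}\right) = \frac{22088}{9923}$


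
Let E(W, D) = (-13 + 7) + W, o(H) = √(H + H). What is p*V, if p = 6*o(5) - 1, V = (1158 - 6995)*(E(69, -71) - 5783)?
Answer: -33387640 + 200325840*√10 ≈ 6.0010e+8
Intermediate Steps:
o(H) = √2*√H (o(H) = √(2*H) = √2*√H)
E(W, D) = -6 + W
V = 33387640 (V = (1158 - 6995)*((-6 + 69) - 5783) = -5837*(63 - 5783) = -5837*(-5720) = 33387640)
p = -1 + 6*√10 (p = 6*(√2*√5) - 1 = 6*√10 - 1 = -1 + 6*√10 ≈ 17.974)
p*V = (-1 + 6*√10)*33387640 = -33387640 + 200325840*√10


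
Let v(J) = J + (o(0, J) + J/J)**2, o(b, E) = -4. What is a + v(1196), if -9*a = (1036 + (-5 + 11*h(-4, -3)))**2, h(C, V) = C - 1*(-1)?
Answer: -985159/9 ≈ -1.0946e+5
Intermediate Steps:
h(C, V) = 1 + C (h(C, V) = C + 1 = 1 + C)
v(J) = 9 + J (v(J) = J + (-4 + J/J)**2 = J + (-4 + 1)**2 = J + (-3)**2 = J + 9 = 9 + J)
a = -996004/9 (a = -(1036 + (-5 + 11*(1 - 4)))**2/9 = -(1036 + (-5 + 11*(-3)))**2/9 = -(1036 + (-5 - 33))**2/9 = -(1036 - 38)**2/9 = -1/9*998**2 = -1/9*996004 = -996004/9 ≈ -1.1067e+5)
a + v(1196) = -996004/9 + (9 + 1196) = -996004/9 + 1205 = -985159/9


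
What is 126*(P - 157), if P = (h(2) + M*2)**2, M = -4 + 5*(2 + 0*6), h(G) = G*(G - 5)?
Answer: -15246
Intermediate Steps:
h(G) = G*(-5 + G)
M = 6 (M = -4 + 5*(2 + 0) = -4 + 5*2 = -4 + 10 = 6)
P = 36 (P = (2*(-5 + 2) + 6*2)**2 = (2*(-3) + 12)**2 = (-6 + 12)**2 = 6**2 = 36)
126*(P - 157) = 126*(36 - 157) = 126*(-121) = -15246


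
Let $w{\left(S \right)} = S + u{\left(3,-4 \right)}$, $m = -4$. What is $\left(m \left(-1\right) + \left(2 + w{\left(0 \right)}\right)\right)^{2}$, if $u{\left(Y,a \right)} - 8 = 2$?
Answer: $256$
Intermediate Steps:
$u{\left(Y,a \right)} = 10$ ($u{\left(Y,a \right)} = 8 + 2 = 10$)
$w{\left(S \right)} = 10 + S$ ($w{\left(S \right)} = S + 10 = 10 + S$)
$\left(m \left(-1\right) + \left(2 + w{\left(0 \right)}\right)\right)^{2} = \left(\left(-4\right) \left(-1\right) + \left(2 + \left(10 + 0\right)\right)\right)^{2} = \left(4 + \left(2 + 10\right)\right)^{2} = \left(4 + 12\right)^{2} = 16^{2} = 256$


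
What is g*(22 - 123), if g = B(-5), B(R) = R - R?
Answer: 0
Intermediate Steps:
B(R) = 0
g = 0
g*(22 - 123) = 0*(22 - 123) = 0*(-101) = 0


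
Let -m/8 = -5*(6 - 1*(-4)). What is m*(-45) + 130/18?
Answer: -161935/9 ≈ -17993.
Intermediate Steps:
m = 400 (m = -(-40)*(6 - 1*(-4)) = -(-40)*(6 + 4) = -(-40)*10 = -8*(-50) = 400)
m*(-45) + 130/18 = 400*(-45) + 130/18 = -18000 + 130*(1/18) = -18000 + 65/9 = -161935/9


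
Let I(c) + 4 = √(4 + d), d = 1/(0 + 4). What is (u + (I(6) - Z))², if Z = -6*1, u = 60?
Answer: (124 + √17)²/4 ≈ 4103.9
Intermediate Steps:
Z = -6
d = ¼ (d = 1/4 = ¼ ≈ 0.25000)
I(c) = -4 + √17/2 (I(c) = -4 + √(4 + ¼) = -4 + √(17/4) = -4 + √17/2)
(u + (I(6) - Z))² = (60 + ((-4 + √17/2) - 1*(-6)))² = (60 + ((-4 + √17/2) + 6))² = (60 + (2 + √17/2))² = (62 + √17/2)²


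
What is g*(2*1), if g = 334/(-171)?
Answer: -668/171 ≈ -3.9064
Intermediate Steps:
g = -334/171 (g = 334*(-1/171) = -334/171 ≈ -1.9532)
g*(2*1) = -668/171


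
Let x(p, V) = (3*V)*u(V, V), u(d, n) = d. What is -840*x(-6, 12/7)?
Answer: -51840/7 ≈ -7405.7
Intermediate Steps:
x(p, V) = 3*V**2 (x(p, V) = (3*V)*V = 3*V**2)
-840*x(-6, 12/7) = -2520*(12/7)**2 = -2520*144/49 = -840*432/49 = -51840/7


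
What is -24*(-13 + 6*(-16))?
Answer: 2616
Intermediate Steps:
-24*(-13 + 6*(-16)) = -24*(-13 - 96) = -24*(-109) = 2616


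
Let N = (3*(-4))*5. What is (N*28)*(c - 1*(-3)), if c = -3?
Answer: 0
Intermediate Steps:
N = -60 (N = -12*5 = -60)
(N*28)*(c - 1*(-3)) = (-60*28)*(-3 - 1*(-3)) = -1680*(-3 + 3) = -1680*0 = 0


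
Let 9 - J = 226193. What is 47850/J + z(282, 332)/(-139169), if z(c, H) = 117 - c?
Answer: -3310958145/15738900548 ≈ -0.21037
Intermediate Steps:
J = -226184 (J = 9 - 1*226193 = 9 - 226193 = -226184)
47850/J + z(282, 332)/(-139169) = 47850/(-226184) + (117 - 1*282)/(-139169) = 47850*(-1/226184) + (117 - 282)*(-1/139169) = -23925/113092 - 165*(-1/139169) = -23925/113092 + 165/139169 = -3310958145/15738900548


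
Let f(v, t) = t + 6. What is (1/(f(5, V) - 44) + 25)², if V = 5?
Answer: 678976/1089 ≈ 623.49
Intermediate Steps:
f(v, t) = 6 + t
(1/(f(5, V) - 44) + 25)² = (1/((6 + 5) - 44) + 25)² = (1/(11 - 44) + 25)² = (1/(-33) + 25)² = (-1/33 + 25)² = (824/33)² = 678976/1089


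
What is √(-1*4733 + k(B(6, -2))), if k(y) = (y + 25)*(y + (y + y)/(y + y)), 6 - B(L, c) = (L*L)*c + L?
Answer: 2*√587 ≈ 48.456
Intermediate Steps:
B(L, c) = 6 - L - c*L² (B(L, c) = 6 - ((L*L)*c + L) = 6 - (L²*c + L) = 6 - (c*L² + L) = 6 - (L + c*L²) = 6 + (-L - c*L²) = 6 - L - c*L²)
k(y) = (1 + y)*(25 + y) (k(y) = (25 + y)*(y + (2*y)/((2*y))) = (25 + y)*(y + (2*y)*(1/(2*y))) = (25 + y)*(y + 1) = (25 + y)*(1 + y) = (1 + y)*(25 + y))
√(-1*4733 + k(B(6, -2))) = √(-1*4733 + (25 + (6 - 1*6 - 1*(-2)*6²)² + 26*(6 - 1*6 - 1*(-2)*6²))) = √(-4733 + (25 + (6 - 6 - 1*(-2)*36)² + 26*(6 - 6 - 1*(-2)*36))) = √(-4733 + (25 + (6 - 6 + 72)² + 26*(6 - 6 + 72))) = √(-4733 + (25 + 72² + 26*72)) = √(-4733 + (25 + 5184 + 1872)) = √(-4733 + 7081) = √2348 = 2*√587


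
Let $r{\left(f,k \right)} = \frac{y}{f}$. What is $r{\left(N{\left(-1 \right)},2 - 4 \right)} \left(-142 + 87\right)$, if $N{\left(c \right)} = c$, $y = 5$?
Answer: $275$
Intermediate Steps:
$r{\left(f,k \right)} = \frac{5}{f}$
$r{\left(N{\left(-1 \right)},2 - 4 \right)} \left(-142 + 87\right) = \frac{5}{-1} \left(-142 + 87\right) = 5 \left(-1\right) \left(-55\right) = \left(-5\right) \left(-55\right) = 275$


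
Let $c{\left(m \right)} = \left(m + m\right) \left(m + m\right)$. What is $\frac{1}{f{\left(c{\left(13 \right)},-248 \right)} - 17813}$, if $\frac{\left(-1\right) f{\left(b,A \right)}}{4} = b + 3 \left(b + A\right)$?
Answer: $- \frac{1}{25653} \approx -3.8982 \cdot 10^{-5}$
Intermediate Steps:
$c{\left(m \right)} = 4 m^{2}$ ($c{\left(m \right)} = 2 m 2 m = 4 m^{2}$)
$f{\left(b,A \right)} = - 16 b - 12 A$ ($f{\left(b,A \right)} = - 4 \left(b + 3 \left(b + A\right)\right) = - 4 \left(b + 3 \left(A + b\right)\right) = - 4 \left(b + \left(3 A + 3 b\right)\right) = - 4 \left(3 A + 4 b\right) = - 16 b - 12 A$)
$\frac{1}{f{\left(c{\left(13 \right)},-248 \right)} - 17813} = \frac{1}{\left(- 16 \cdot 4 \cdot 13^{2} - -2976\right) - 17813} = \frac{1}{\left(- 16 \cdot 4 \cdot 169 + 2976\right) - 17813} = \frac{1}{\left(\left(-16\right) 676 + 2976\right) - 17813} = \frac{1}{\left(-10816 + 2976\right) - 17813} = \frac{1}{-7840 - 17813} = \frac{1}{-25653} = - \frac{1}{25653}$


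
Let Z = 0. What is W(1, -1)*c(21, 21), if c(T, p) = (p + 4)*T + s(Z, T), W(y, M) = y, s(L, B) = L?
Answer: 525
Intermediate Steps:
c(T, p) = T*(4 + p) (c(T, p) = (p + 4)*T + 0 = (4 + p)*T + 0 = T*(4 + p) + 0 = T*(4 + p))
W(1, -1)*c(21, 21) = 1*(21*(4 + 21)) = 1*(21*25) = 1*525 = 525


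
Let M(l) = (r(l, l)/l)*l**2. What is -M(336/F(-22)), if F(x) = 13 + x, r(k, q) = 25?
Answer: 2800/3 ≈ 933.33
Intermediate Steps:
M(l) = 25*l (M(l) = (25/l)*l**2 = 25*l)
-M(336/F(-22)) = -25*336/(13 - 22) = -25*336/(-9) = -25*336*(-1/9) = -25*(-112)/3 = -1*(-2800/3) = 2800/3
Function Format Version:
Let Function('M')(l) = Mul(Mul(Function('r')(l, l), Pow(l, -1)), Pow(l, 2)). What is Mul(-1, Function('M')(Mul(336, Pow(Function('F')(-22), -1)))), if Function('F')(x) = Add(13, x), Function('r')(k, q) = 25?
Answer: Rational(2800, 3) ≈ 933.33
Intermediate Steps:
Function('M')(l) = Mul(25, l) (Function('M')(l) = Mul(Mul(25, Pow(l, -1)), Pow(l, 2)) = Mul(25, l))
Mul(-1, Function('M')(Mul(336, Pow(Function('F')(-22), -1)))) = Mul(-1, Mul(25, Mul(336, Pow(Add(13, -22), -1)))) = Mul(-1, Mul(25, Mul(336, Pow(-9, -1)))) = Mul(-1, Mul(25, Mul(336, Rational(-1, 9)))) = Mul(-1, Mul(25, Rational(-112, 3))) = Mul(-1, Rational(-2800, 3)) = Rational(2800, 3)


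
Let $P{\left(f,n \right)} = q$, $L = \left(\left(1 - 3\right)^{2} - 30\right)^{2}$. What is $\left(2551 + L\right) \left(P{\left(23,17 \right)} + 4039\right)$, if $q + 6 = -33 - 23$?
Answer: $12833779$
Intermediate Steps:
$q = -62$ ($q = -6 - 56 = -62$)
$L = 676$ ($L = \left(\left(-2\right)^{2} - 30\right)^{2} = \left(4 - 30\right)^{2} = \left(-26\right)^{2} = 676$)
$P{\left(f,n \right)} = -62$
$\left(2551 + L\right) \left(P{\left(23,17 \right)} + 4039\right) = \left(2551 + 676\right) \left(-62 + 4039\right) = 3227 \cdot 3977 = 12833779$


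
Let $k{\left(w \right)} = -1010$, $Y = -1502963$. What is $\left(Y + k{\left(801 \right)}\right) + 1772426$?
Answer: $268453$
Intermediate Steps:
$\left(Y + k{\left(801 \right)}\right) + 1772426 = \left(-1502963 - 1010\right) + 1772426 = -1503973 + 1772426 = 268453$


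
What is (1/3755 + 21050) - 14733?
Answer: 23720336/3755 ≈ 6317.0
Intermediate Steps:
(1/3755 + 21050) - 14733 = 79042751/3755 - 14733 = 23720336/3755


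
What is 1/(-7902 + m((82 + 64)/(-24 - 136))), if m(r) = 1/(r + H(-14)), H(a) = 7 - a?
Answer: -1607/12698434 ≈ -0.00012655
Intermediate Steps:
m(r) = 1/(21 + r) (m(r) = 1/(r + (7 - 1*(-14))) = 1/(r + (7 + 14)) = 1/(r + 21) = 1/(21 + r))
1/(-7902 + m((82 + 64)/(-24 - 136))) = 1/(-7902 + 1/(21 + (82 + 64)/(-24 - 136))) = 1/(-7902 + 1/(21 + 146/(-160))) = 1/(-7902 + 1/(21 + 146*(-1/160))) = 1/(-7902 + 1/(21 - 73/80)) = 1/(-7902 + 1/(1607/80)) = 1/(-7902 + 80/1607) = 1/(-12698434/1607) = -1607/12698434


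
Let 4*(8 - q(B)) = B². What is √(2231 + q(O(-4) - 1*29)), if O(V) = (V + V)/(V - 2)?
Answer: √73715/6 ≈ 45.251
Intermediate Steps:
O(V) = 2*V/(-2 + V) (O(V) = (2*V)/(-2 + V) = 2*V/(-2 + V))
q(B) = 8 - B²/4
√(2231 + q(O(-4) - 1*29)) = √(2231 + (8 - (2*(-4)/(-2 - 4) - 1*29)²/4)) = √(2231 + (8 - (2*(-4)/(-6) - 29)²/4)) = √(2231 + (8 - (2*(-4)*(-⅙) - 29)²/4)) = √(2231 + (8 - (4/3 - 29)²/4)) = √(2231 + (8 - (-83/3)²/4)) = √(2231 + (8 - ¼*6889/9)) = √(2231 + (8 - 6889/36)) = √(2231 - 6601/36) = √(73715/36) = √73715/6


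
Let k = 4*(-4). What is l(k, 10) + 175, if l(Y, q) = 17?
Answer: 192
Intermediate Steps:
k = -16
l(k, 10) + 175 = 17 + 175 = 192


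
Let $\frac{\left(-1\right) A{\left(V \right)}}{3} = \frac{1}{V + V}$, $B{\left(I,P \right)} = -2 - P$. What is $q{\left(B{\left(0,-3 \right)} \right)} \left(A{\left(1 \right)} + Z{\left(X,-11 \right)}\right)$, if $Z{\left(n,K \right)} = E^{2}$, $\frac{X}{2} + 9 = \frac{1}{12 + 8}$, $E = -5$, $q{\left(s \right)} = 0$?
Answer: $0$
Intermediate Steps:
$A{\left(V \right)} = - \frac{3}{2 V}$ ($A{\left(V \right)} = - \frac{3}{V + V} = - \frac{3}{2 V}$)
$X = - \frac{179}{10}$ ($X = -18 + \frac{2}{12 + 8} = -18 + \frac{2}{20} = -18 + 2 \cdot \frac{1}{20} = -18 + \frac{1}{10} = - \frac{179}{10} \approx -17.9$)
$Z{\left(n,K \right)} = 25$ ($Z{\left(n,K \right)} = \left(-5\right)^{2} = 25$)
$q{\left(B{\left(0,-3 \right)} \right)} \left(A{\left(1 \right)} + Z{\left(X,-11 \right)}\right) = 0 \left(- \frac{3}{2 \cdot 1} + 25\right) = 0 \left(\left(- \frac{3}{2}\right) 1 + 25\right) = 0 \left(- \frac{3}{2} + 25\right) = 0 \cdot \frac{47}{2} = 0$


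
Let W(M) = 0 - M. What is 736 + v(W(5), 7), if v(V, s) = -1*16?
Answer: 720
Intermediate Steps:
W(M) = -M
v(V, s) = -16
736 + v(W(5), 7) = 736 - 16 = 720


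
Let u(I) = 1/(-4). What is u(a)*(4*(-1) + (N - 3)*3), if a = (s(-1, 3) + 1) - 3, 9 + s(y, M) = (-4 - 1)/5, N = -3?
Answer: 11/2 ≈ 5.5000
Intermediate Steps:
s(y, M) = -10 (s(y, M) = -9 + (-4 - 1)/5 = -9 - 5*⅕ = -9 - 1 = -10)
a = -12 (a = (-10 + 1) - 3 = -9 - 3 = -12)
u(I) = -¼
u(a)*(4*(-1) + (N - 3)*3) = -(4*(-1) + (-3 - 3)*3)/4 = -(-4 - 6*3)/4 = -(-4 - 18)/4 = -¼*(-22) = 11/2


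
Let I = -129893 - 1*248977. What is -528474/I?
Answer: 88079/63145 ≈ 1.3949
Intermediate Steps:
I = -378870 (I = -129893 - 248977 = -378870)
-528474/I = -528474/(-378870) = -528474*(-1/378870) = 88079/63145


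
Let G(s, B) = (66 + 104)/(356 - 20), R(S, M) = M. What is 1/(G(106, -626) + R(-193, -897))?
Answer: -168/150611 ≈ -0.0011155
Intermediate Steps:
G(s, B) = 85/168 (G(s, B) = 170/336 = 170*(1/336) = 85/168)
1/(G(106, -626) + R(-193, -897)) = 1/(85/168 - 897) = 1/(-150611/168) = -168/150611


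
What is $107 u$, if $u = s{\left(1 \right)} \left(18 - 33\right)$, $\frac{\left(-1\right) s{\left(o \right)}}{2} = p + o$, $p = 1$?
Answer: $6420$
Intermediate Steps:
$s{\left(o \right)} = -2 - 2 o$ ($s{\left(o \right)} = - 2 \left(1 + o\right) = -2 - 2 o$)
$u = 60$ ($u = \left(-2 - 2\right) \left(18 - 33\right) = \left(-2 - 2\right) \left(-15\right) = \left(-4\right) \left(-15\right) = 60$)
$107 u = 107 \cdot 60 = 6420$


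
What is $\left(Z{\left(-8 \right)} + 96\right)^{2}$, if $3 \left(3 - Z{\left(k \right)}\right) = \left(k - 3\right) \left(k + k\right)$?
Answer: $\frac{14641}{9} \approx 1626.8$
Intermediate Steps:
$Z{\left(k \right)} = 3 - \frac{2 k \left(-3 + k\right)}{3}$ ($Z{\left(k \right)} = 3 - \frac{\left(k - 3\right) \left(k + k\right)}{3} = 3 - \frac{\left(-3 + k\right) 2 k}{3} = 3 - \frac{2 k \left(-3 + k\right)}{3}$)
$\left(Z{\left(-8 \right)} + 96\right)^{2} = \left(\left(3 + 2 \left(-8\right) - \frac{2 \left(-8\right)^{2}}{3}\right) + 96\right)^{2} = \left(\left(3 - 16 - \frac{128}{3}\right) + 96\right)^{2} = \left(- \frac{167}{3} + 96\right)^{2} = \left(\frac{121}{3}\right)^{2} = \frac{14641}{9}$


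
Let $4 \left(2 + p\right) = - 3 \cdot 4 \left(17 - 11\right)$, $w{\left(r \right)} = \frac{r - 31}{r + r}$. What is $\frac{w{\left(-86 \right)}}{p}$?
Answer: $- \frac{117}{3440} \approx -0.034012$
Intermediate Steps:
$w{\left(r \right)} = \frac{-31 + r}{2 r}$
$p = -20$ ($p = -2 + \frac{\left(-3\right) 4 \left(17 - 11\right)}{4} = -2 + \frac{\left(-3\right) 4 \cdot 6}{4} = -2 + \frac{\left(-3\right) 24}{4} = -2 + \frac{1}{4} \left(-72\right) = -2 - 18 = -20$)
$\frac{w{\left(-86 \right)}}{p} = \frac{\frac{1}{2} \frac{1}{-86} \left(-31 - 86\right)}{-20} = \frac{1}{2} \left(- \frac{1}{86}\right) \left(-117\right) \left(- \frac{1}{20}\right) = \frac{117}{172} \left(- \frac{1}{20}\right) = - \frac{117}{3440}$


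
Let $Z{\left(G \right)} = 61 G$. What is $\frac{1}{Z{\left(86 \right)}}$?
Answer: $\frac{1}{5246} \approx 0.00019062$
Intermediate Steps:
$\frac{1}{Z{\left(86 \right)}} = \frac{1}{61 \cdot 86} = \frac{1}{5246}$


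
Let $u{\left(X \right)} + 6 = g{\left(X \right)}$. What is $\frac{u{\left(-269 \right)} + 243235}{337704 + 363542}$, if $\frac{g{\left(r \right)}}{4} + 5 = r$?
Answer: $\frac{242133}{701246} \approx 0.34529$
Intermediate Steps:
$g{\left(r \right)} = -20 + 4 r$
$u{\left(X \right)} = -26 + 4 X$ ($u{\left(X \right)} = -6 + \left(-20 + 4 X\right) = -26 + 4 X$)
$\frac{u{\left(-269 \right)} + 243235}{337704 + 363542} = \frac{\left(-26 + 4 \left(-269\right)\right) + 243235}{337704 + 363542} = \frac{\left(-26 - 1076\right) + 243235}{701246} = \left(-1102 + 243235\right) \frac{1}{701246} = 242133 \cdot \frac{1}{701246} = \frac{242133}{701246}$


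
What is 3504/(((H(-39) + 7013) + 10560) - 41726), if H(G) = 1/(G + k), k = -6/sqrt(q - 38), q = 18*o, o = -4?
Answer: -3540715111728/24406102414841 + 5256*I*sqrt(110)/24406102414841 ≈ -0.14508 + 2.2587e-9*I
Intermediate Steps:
q = -72 (q = 18*(-4) = -72)
k = 3*I*sqrt(110)/55 (k = -6/sqrt(-72 - 38) = -6*(-I*sqrt(110)/110) = -(-3)*I*sqrt(110)/55 = 3*I*sqrt(110)/55 ≈ 0.57208*I)
H(G) = 1/(G + 3*I*sqrt(110)/55)
3504/(((H(-39) + 7013) + 10560) - 41726) = 3504/(((55/(55*(-39) + 3*I*sqrt(110)) + 7013) + 10560) - 41726) = 3504/(((55/(-2145 + 3*I*sqrt(110)) + 7013) + 10560) - 41726) = 3504/(((7013 + 55/(-2145 + 3*I*sqrt(110))) + 10560) - 41726) = 3504/((17573 + 55/(-2145 + 3*I*sqrt(110))) - 41726) = 3504/(-24153 + 55/(-2145 + 3*I*sqrt(110)))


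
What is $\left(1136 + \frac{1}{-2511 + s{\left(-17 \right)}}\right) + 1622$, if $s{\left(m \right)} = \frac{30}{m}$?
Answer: $\frac{117813469}{42717} \approx 2758.0$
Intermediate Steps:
$\left(1136 + \frac{1}{-2511 + s{\left(-17 \right)}}\right) + 1622 = \left(1136 + \frac{1}{-2511 + \frac{30}{-17}}\right) + 1622 = \left(1136 + \frac{1}{-2511 + 30 \left(- \frac{1}{17}\right)}\right) + 1622 = \left(1136 + \frac{1}{-2511 - \frac{30}{17}}\right) + 1622 = \left(1136 + \frac{1}{- \frac{42717}{17}}\right) + 1622 = \left(1136 - \frac{17}{42717}\right) + 1622 = \frac{48526495}{42717} + 1622 = \frac{117813469}{42717}$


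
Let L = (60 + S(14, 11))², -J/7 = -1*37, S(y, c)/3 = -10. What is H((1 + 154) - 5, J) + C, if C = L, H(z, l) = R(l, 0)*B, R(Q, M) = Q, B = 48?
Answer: 13332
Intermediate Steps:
S(y, c) = -30 (S(y, c) = 3*(-10) = -30)
J = 259 (J = -(-7)*37 = -7*(-37) = 259)
H(z, l) = 48*l (H(z, l) = l*48 = 48*l)
L = 900 (L = (60 - 30)² = 30² = 900)
C = 900
H((1 + 154) - 5, J) + C = 48*259 + 900 = 12432 + 900 = 13332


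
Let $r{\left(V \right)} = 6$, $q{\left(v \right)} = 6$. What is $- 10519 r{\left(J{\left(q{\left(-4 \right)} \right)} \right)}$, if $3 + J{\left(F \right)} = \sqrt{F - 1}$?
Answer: $-63114$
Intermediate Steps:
$J{\left(F \right)} = -3 + \sqrt{-1 + F}$ ($J{\left(F \right)} = -3 + \sqrt{F - 1} = -3 + \sqrt{-1 + F}$)
$- 10519 r{\left(J{\left(q{\left(-4 \right)} \right)} \right)} = \left(-10519\right) 6 = -63114$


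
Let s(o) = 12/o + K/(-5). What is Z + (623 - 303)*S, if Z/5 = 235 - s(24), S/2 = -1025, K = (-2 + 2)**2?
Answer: -1309655/2 ≈ -6.5483e+5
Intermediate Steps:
K = 0 (K = 0**2 = 0)
S = -2050 (S = 2*(-1025) = -2050)
s(o) = 12/o (s(o) = 12/o + 0/(-5) = 12/o + 0*(-1/5) = 12/o + 0 = 12/o)
Z = 2345/2 (Z = 5*(235 - 12/24) = 5*(235 - 1*1/2) = 5*(235 - 1/2) = 5*(469/2) = 2345/2 ≈ 1172.5)
Z + (623 - 303)*S = 2345/2 + (623 - 303)*(-2050) = 2345/2 + 320*(-2050) = 2345/2 - 656000 = -1309655/2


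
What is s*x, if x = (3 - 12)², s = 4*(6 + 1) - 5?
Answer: 1863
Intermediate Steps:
s = 23 (s = 4*7 - 5 = 28 - 5 = 23)
x = 81 (x = (-9)² = 81)
s*x = 23*81 = 1863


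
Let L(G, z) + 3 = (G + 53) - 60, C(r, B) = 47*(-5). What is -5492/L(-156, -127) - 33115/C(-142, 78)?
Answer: 678771/3901 ≈ 174.00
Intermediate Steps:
C(r, B) = -235
L(G, z) = -10 + G (L(G, z) = -3 + ((G + 53) - 60) = -3 + ((53 + G) - 60) = -3 + (-7 + G) = -10 + G)
-5492/L(-156, -127) - 33115/C(-142, 78) = -5492/(-10 - 156) - 33115/(-235) = -5492/(-166) - 33115*(-1/235) = -5492*(-1/166) + 6623/47 = 2746/83 + 6623/47 = 678771/3901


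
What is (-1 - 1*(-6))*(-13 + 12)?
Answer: -5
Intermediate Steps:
(-1 - 1*(-6))*(-13 + 12) = (-1 + 6)*(-1) = 5*(-1) = -5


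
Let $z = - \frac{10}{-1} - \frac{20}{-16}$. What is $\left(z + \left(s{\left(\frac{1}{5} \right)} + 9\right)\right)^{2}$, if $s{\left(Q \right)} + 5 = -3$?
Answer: $\frac{2401}{16} \approx 150.06$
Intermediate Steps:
$s{\left(Q \right)} = -8$ ($s{\left(Q \right)} = -5 - 3 = -8$)
$z = \frac{45}{4}$ ($z = \left(-10\right) \left(-1\right) - - \frac{5}{4} = 10 + \frac{5}{4} = \frac{45}{4} \approx 11.25$)
$\left(z + \left(s{\left(\frac{1}{5} \right)} + 9\right)\right)^{2} = \left(\frac{45}{4} + \left(-8 + 9\right)\right)^{2} = \left(\frac{45}{4} + 1\right)^{2} = \left(\frac{49}{4}\right)^{2} = \frac{2401}{16}$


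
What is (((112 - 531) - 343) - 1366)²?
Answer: 4528384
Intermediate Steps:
(((112 - 531) - 343) - 1366)² = ((-419 - 343) - 1366)² = (-762 - 1366)² = (-2128)² = 4528384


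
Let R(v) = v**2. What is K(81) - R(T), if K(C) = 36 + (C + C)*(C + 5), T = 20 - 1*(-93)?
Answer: 1199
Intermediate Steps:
T = 113 (T = 20 + 93 = 113)
K(C) = 36 + 2*C*(5 + C) (K(C) = 36 + (2*C)*(5 + C) = 36 + 2*C*(5 + C))
K(81) - R(T) = (36 + 2*81**2 + 10*81) - 1*113**2 = (36 + 2*6561 + 810) - 1*12769 = (36 + 13122 + 810) - 12769 = 13968 - 12769 = 1199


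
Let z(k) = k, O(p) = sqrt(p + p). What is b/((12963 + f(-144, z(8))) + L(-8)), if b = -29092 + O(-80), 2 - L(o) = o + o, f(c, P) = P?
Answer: -29092/12989 + 4*I*sqrt(10)/12989 ≈ -2.2397 + 0.00097383*I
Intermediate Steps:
O(p) = sqrt(2)*sqrt(p) (O(p) = sqrt(2*p) = sqrt(2)*sqrt(p))
L(o) = 2 - 2*o (L(o) = 2 - (o + o) = 2 - 2*o)
b = -29092 + 4*I*sqrt(10) (b = -29092 + sqrt(2)*sqrt(-80) = -29092 + sqrt(2)*(4*I*sqrt(5)) = -29092 + 4*I*sqrt(10) ≈ -29092.0 + 12.649*I)
b/((12963 + f(-144, z(8))) + L(-8)) = (-29092 + 4*I*sqrt(10))/((12963 + 8) + (2 - 2*(-8))) = (-29092 + 4*I*sqrt(10))/(12971 + (2 + 16)) = (-29092 + 4*I*sqrt(10))/(12971 + 18) = (-29092 + 4*I*sqrt(10))/12989 = (-29092 + 4*I*sqrt(10))*(1/12989) = -29092/12989 + 4*I*sqrt(10)/12989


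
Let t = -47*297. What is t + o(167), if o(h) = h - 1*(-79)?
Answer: -13713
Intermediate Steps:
o(h) = 79 + h (o(h) = h + 79 = 79 + h)
t = -13959
t + o(167) = -13959 + (79 + 167) = -13959 + 246 = -13713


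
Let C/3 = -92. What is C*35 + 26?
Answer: -9634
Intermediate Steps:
C = -276 (C = 3*(-92) = -276)
C*35 + 26 = -276*35 + 26 = -9660 + 26 = -9634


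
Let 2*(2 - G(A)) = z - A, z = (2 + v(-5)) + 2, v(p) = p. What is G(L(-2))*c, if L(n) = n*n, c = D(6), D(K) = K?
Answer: 27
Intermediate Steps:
c = 6
z = -1 (z = (2 - 5) + 2 = -3 + 2 = -1)
L(n) = n**2
G(A) = 5/2 + A/2 (G(A) = 2 - (-1 - A)/2 = 2 + (1/2 + A/2) = 5/2 + A/2)
G(L(-2))*c = (5/2 + (1/2)*(-2)**2)*6 = (5/2 + (1/2)*4)*6 = (5/2 + 2)*6 = (9/2)*6 = 27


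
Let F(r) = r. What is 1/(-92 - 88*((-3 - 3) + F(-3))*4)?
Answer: 1/3076 ≈ 0.00032510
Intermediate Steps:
1/(-92 - 88*((-3 - 3) + F(-3))*4) = 1/(-92 - 88*((-3 - 3) - 3)*4) = 1/(-92 - 88*(-6 - 3)*4) = 1/(-92 - (-792)*4) = 1/(-92 - 88*(-36)) = 1/(-92 + 3168) = 1/3076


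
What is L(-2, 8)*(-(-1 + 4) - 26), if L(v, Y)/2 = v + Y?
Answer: -348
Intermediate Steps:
L(v, Y) = 2*Y + 2*v (L(v, Y) = 2*(v + Y) = 2*(Y + v) = 2*Y + 2*v)
L(-2, 8)*(-(-1 + 4) - 26) = (2*8 + 2*(-2))*(-(-1 + 4) - 26) = (16 - 4)*(-1*3 - 26) = 12*(-3 - 26) = 12*(-29) = -348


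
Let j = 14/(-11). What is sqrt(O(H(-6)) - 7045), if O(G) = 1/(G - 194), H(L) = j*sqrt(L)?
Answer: sqrt(2)*sqrt((15034041 + 98630*I*sqrt(6))/(-1067 - 7*I*sqrt(6)))/2 ≈ 4.9332e-7 + 83.935*I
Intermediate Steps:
j = -14/11 (j = 14*(-1/11) = -14/11 ≈ -1.2727)
H(L) = -14*sqrt(L)/11
O(G) = 1/(-194 + G)
sqrt(O(H(-6)) - 7045) = sqrt(1/(-194 - 14*I*sqrt(6)/11) - 7045) = sqrt(-7045 + 1/(-194 - 14*I*sqrt(6)/11))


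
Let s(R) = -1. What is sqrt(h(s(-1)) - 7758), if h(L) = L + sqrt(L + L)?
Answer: sqrt(-7759 + I*sqrt(2)) ≈ 0.008 + 88.085*I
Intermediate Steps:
h(L) = L + sqrt(2)*sqrt(L) (h(L) = L + sqrt(2*L) = L + sqrt(2)*sqrt(L))
sqrt(h(s(-1)) - 7758) = sqrt((-1 + sqrt(2)*sqrt(-1)) - 7758) = sqrt((-1 + sqrt(2)*I) - 7758) = sqrt((-1 + I*sqrt(2)) - 7758) = sqrt(-7759 + I*sqrt(2))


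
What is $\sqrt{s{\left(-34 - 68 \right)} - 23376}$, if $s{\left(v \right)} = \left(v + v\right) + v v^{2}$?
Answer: $6 i \sqrt{30133} \approx 1041.5 i$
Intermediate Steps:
$s{\left(v \right)} = v^{3} + 2 v$ ($s{\left(v \right)} = 2 v + v^{3} = v^{3} + 2 v$)
$\sqrt{s{\left(-34 - 68 \right)} - 23376} = \sqrt{\left(-34 - 68\right) \left(2 + \left(-34 - 68\right)^{2}\right) - 23376} = \sqrt{- 102 \left(2 + \left(-102\right)^{2}\right) - 23376} = \sqrt{- 102 \left(2 + 10404\right) - 23376} = \sqrt{\left(-102\right) 10406 - 23376} = \sqrt{-1061412 - 23376} = \sqrt{-1084788} = 6 i \sqrt{30133}$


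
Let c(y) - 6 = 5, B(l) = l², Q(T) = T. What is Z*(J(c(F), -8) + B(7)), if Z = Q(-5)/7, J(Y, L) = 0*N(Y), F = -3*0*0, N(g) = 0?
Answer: -35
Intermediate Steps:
F = 0 (F = 0*0 = 0)
c(y) = 11 (c(y) = 6 + 5 = 11)
J(Y, L) = 0 (J(Y, L) = 0*0 = 0)
Z = -5/7 ≈ -0.71429
Z*(J(c(F), -8) + B(7)) = -5*(0 + 7²)/7 = -5*(0 + 49)/7 = -5/7*49 = -35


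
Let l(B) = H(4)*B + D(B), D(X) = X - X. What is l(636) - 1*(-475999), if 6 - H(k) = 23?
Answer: 465187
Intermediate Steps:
D(X) = 0
H(k) = -17 (H(k) = 6 - 1*23 = 6 - 23 = -17)
l(B) = -17*B (l(B) = -17*B + 0 = -17*B)
l(636) - 1*(-475999) = -17*636 - 1*(-475999) = -10812 + 475999 = 465187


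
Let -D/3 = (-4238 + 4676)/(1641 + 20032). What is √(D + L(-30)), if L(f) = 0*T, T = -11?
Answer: 3*I*√3164258/21673 ≈ 0.24623*I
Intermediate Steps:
L(f) = 0 (L(f) = 0*(-11) = 0)
D = -1314/21673 (D = -3*(-4238 + 4676)/(1641 + 20032) = -1314/21673 ≈ -0.060628)
√(D + L(-30)) = √(-1314/21673 + 0) = √(-1314/21673) = 3*I*√3164258/21673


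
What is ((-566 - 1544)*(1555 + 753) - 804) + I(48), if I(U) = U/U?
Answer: -4870683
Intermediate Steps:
I(U) = 1
((-566 - 1544)*(1555 + 753) - 804) + I(48) = ((-566 - 1544)*(1555 + 753) - 804) + 1 = (-2110*2308 - 804) + 1 = (-4869880 - 804) + 1 = -4870684 + 1 = -4870683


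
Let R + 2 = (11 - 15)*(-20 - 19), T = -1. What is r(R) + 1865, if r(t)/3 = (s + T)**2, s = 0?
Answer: 1868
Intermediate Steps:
R = 154 (R = -2 + (11 - 15)*(-20 - 19) = -2 - 4*(-39) = -2 + 156 = 154)
r(t) = 3 (r(t) = 3*(0 - 1)**2 = 3*(-1)**2 = 3*1 = 3)
r(R) + 1865 = 3 + 1865 = 1868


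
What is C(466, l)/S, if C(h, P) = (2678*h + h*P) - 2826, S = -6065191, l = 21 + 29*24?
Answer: -1579244/6065191 ≈ -0.26038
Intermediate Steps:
l = 717 (l = 21 + 696 = 717)
C(h, P) = -2826 + 2678*h + P*h (C(h, P) = (2678*h + P*h) - 2826 = -2826 + 2678*h + P*h)
C(466, l)/S = (-2826 + 2678*466 + 717*466)/(-6065191) = (-2826 + 1247948 + 334122)*(-1/6065191) = 1579244*(-1/6065191) = -1579244/6065191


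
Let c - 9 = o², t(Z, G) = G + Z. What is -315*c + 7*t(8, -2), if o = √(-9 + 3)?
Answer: -903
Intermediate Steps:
o = I*√6 (o = √(-6) = I*√6 ≈ 2.4495*I)
c = 3 (c = 9 + (I*√6)² = 9 - 6 = 3)
-315*c + 7*t(8, -2) = -315*3 + 7*(-2 + 8) = -945 + 7*6 = -945 + 42 = -903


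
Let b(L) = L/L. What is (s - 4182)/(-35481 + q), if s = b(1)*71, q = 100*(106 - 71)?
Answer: 4111/31981 ≈ 0.12855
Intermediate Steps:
q = 3500 (q = 100*35 = 3500)
b(L) = 1
s = 71 (s = 1*71 = 71)
(s - 4182)/(-35481 + q) = (71 - 4182)/(-35481 + 3500) = -4111/(-31981) = -4111*(-1/31981) = 4111/31981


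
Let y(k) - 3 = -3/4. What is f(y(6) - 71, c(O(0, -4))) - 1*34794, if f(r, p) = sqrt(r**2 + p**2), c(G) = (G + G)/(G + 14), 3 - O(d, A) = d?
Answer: -34794 + sqrt(21856201)/68 ≈ -34725.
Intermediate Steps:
y(k) = 9/4 (y(k) = 3 - 3/4 = 9/4)
O(d, A) = 3 - d
c(G) = 2*G/(14 + G) (c(G) = (2*G)/(14 + G) = 2*G/(14 + G))
f(r, p) = sqrt(p**2 + r**2)
f(y(6) - 71, c(O(0, -4))) - 1*34794 = sqrt((2*(3 - 1*0)/(14 + (3 - 1*0)))**2 + (9/4 - 71)**2) - 1*34794 = sqrt((2*(3 + 0)/(14 + (3 + 0)))**2 + (-275/4)**2) - 34794 = sqrt((2*3/(14 + 3))**2 + 75625/16) - 34794 = sqrt((2*3/17)**2 + 75625/16) - 34794 = sqrt((2*3*(1/17))**2 + 75625/16) - 34794 = sqrt((6/17)**2 + 75625/16) - 34794 = sqrt(36/289 + 75625/16) - 34794 = sqrt(21856201/4624) - 34794 = sqrt(21856201)/68 - 34794 = -34794 + sqrt(21856201)/68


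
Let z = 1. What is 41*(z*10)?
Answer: 410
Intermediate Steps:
41*(z*10) = 41*(1*10) = 41*10 = 410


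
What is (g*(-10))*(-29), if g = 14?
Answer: 4060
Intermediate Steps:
(g*(-10))*(-29) = (14*(-10))*(-29) = -140*(-29) = 4060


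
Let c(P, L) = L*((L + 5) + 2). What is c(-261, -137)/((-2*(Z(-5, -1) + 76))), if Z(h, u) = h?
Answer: -8905/71 ≈ -125.42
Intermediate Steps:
c(P, L) = L*(7 + L) (c(P, L) = L*((5 + L) + 2) = L*(7 + L))
c(-261, -137)/((-2*(Z(-5, -1) + 76))) = (-137*(7 - 137))/((-2*(-5 + 76))) = (-137*(-130))/((-2*71)) = 17810/(-142) = 17810*(-1/142) = -8905/71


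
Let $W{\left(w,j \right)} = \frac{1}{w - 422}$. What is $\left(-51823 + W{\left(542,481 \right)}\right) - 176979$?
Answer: $- \frac{27456239}{120} \approx -2.288 \cdot 10^{5}$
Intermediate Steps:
$W{\left(w,j \right)} = \frac{1}{-422 + w}$
$\left(-51823 + W{\left(542,481 \right)}\right) - 176979 = \left(-51823 + \frac{1}{-422 + 542}\right) - 176979 = \left(-51823 + \frac{1}{120}\right) - 176979 = - \frac{6218759}{120} - 176979 = - \frac{27456239}{120}$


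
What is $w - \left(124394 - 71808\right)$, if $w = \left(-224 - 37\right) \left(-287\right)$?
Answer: $22321$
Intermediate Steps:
$w = 74907$ ($w = \left(-261\right) \left(-287\right) = 74907$)
$w - \left(124394 - 71808\right) = 74907 - \left(124394 - 71808\right) = 74907 - 52586 = 22321$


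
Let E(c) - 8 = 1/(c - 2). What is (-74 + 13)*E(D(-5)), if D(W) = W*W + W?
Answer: -8845/18 ≈ -491.39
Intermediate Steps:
D(W) = W + W**2 (D(W) = W**2 + W = W + W**2)
E(c) = 8 + 1/(-2 + c) (E(c) = 8 + 1/(c - 2) = 8 + 1/(-2 + c))
(-74 + 13)*E(D(-5)) = (-74 + 13)*((-15 + 8*(-5*(1 - 5)))/(-2 - 5*(1 - 5))) = -61*(-15 + 8*(-5*(-4)))/(-2 - 5*(-4)) = -61*(-15 + 8*20)/(-2 + 20) = -61*(-15 + 160)/18 = -61*145/18 = -8845/18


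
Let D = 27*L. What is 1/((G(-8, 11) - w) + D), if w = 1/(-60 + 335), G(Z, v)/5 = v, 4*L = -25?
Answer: -1100/125129 ≈ -0.0087909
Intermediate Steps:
L = -25/4 (L = (¼)*(-25) = -25/4 ≈ -6.2500)
G(Z, v) = 5*v
D = -675/4 (D = 27*(-25/4) = -675/4 ≈ -168.75)
w = 1/275 ≈ 0.0036364
1/((G(-8, 11) - w) + D) = 1/((5*11 - 1*1/275) - 675/4) = 1/((55 - 1/275) - 675/4) = 1/(15124/275 - 675/4) = 1/(-125129/1100) = -1100/125129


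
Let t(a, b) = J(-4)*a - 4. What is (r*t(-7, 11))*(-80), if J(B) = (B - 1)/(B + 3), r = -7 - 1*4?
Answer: -34320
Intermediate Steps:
r = -11 (r = -7 - 4 = -11)
J(B) = (-1 + B)/(3 + B)
t(a, b) = -4 + 5*a (t(a, b) = ((-1 - 4)/(3 - 4))*a - 4 = (-5/(-1))*a - 4 = (-1*(-5))*a - 4 = 5*a - 4 = -4 + 5*a)
(r*t(-7, 11))*(-80) = -11*(-4 + 5*(-7))*(-80) = -11*(-4 - 35)*(-80) = -11*(-39)*(-80) = 429*(-80) = -34320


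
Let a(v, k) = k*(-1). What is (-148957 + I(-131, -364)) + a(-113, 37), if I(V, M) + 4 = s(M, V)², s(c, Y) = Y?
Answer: -131837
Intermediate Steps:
a(v, k) = -k
I(V, M) = -4 + V²
(-148957 + I(-131, -364)) + a(-113, 37) = (-148957 + (-4 + (-131)²)) - 1*37 = (-148957 + (-4 + 17161)) - 37 = (-148957 + 17157) - 37 = -131800 - 37 = -131837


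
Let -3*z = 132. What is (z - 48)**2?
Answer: 8464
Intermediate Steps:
z = -44 (z = -1/3*132 = -44)
(z - 48)**2 = (-44 - 48)**2 = (-92)**2 = 8464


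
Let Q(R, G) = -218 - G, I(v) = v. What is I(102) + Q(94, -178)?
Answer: 62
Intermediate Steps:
I(102) + Q(94, -178) = 102 + (-218 - 1*(-178)) = 102 + (-218 + 178) = 102 - 40 = 62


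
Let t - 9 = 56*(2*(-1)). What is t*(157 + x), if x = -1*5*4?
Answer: -14111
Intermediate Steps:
x = -20 (x = -5*4 = -20)
t = -103 (t = 9 + 56*(2*(-1)) = 9 + 56*(-2) = 9 - 112 = -103)
t*(157 + x) = -103*(157 - 20) = -103*137 = -14111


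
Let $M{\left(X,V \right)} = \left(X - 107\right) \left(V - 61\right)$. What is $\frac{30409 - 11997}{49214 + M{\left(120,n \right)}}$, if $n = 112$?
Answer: $\frac{18412}{49877} \approx 0.36915$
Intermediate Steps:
$M{\left(X,V \right)} = \left(-107 + X\right) \left(-61 + V\right)$
$\frac{30409 - 11997}{49214 + M{\left(120,n \right)}} = \frac{30409 - 11997}{49214 + \left(6527 - 11984 - 7320 + 112 \cdot 120\right)} = \frac{18412}{49214 + \left(6527 - 11984 - 7320 + 13440\right)} = \frac{18412}{49214 + 663} = \frac{18412}{49877}$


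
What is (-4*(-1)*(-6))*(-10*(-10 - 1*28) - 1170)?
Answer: 18960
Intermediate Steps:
(-4*(-1)*(-6))*(-10*(-10 - 1*28) - 1170) = (4*(-6))*(-10*(-10 - 28) - 1170) = -24*(-10*(-38) - 1170) = -24*(380 - 1170) = -24*(-790) = 18960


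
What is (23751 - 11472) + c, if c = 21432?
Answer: 33711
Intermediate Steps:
(23751 - 11472) + c = (23751 - 11472) + 21432 = 12279 + 21432 = 33711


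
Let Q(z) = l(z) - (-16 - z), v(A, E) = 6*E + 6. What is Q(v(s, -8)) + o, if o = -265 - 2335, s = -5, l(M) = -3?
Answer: -2629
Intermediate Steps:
v(A, E) = 6 + 6*E
Q(z) = 13 + z (Q(z) = -3 - (-16 - z) = -3 + (16 + z) = 13 + z)
o = -2600
Q(v(s, -8)) + o = (13 + (6 + 6*(-8))) - 2600 = (13 + (6 - 48)) - 2600 = (13 - 42) - 2600 = -29 - 2600 = -2629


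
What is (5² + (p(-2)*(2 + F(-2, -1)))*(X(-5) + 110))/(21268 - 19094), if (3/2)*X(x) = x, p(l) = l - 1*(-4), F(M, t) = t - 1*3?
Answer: -1205/6522 ≈ -0.18476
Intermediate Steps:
F(M, t) = -3 + t (F(M, t) = t - 3 = -3 + t)
p(l) = 4 + l (p(l) = l + 4 = 4 + l)
X(x) = 2*x/3
(5² + (p(-2)*(2 + F(-2, -1)))*(X(-5) + 110))/(21268 - 19094) = (5² + ((4 - 2)*(2 + (-3 - 1)))*((⅔)*(-5) + 110))/(21268 - 19094) = (25 + (2*(2 - 4))*(-10/3 + 110))/2174 = (25 + (2*(-2))*(320/3))*(1/2174) = (25 - 4*320/3)*(1/2174) = (25 - 1280/3)*(1/2174) = -1205/3*1/2174 = -1205/6522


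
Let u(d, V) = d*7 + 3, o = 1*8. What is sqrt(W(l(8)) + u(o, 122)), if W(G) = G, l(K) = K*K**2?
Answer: sqrt(571) ≈ 23.896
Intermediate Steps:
l(K) = K**3
o = 8
u(d, V) = 3 + 7*d (u(d, V) = 7*d + 3 = 3 + 7*d)
sqrt(W(l(8)) + u(o, 122)) = sqrt(8**3 + (3 + 7*8)) = sqrt(512 + (3 + 56)) = sqrt(512 + 59) = sqrt(571)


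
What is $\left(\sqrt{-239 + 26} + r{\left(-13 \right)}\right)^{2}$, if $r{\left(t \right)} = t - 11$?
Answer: $\left(24 - i \sqrt{213}\right)^{2} \approx 363.0 - 700.54 i$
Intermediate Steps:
$r{\left(t \right)} = -11 + t$
$\left(\sqrt{-239 + 26} + r{\left(-13 \right)}\right)^{2} = \left(\sqrt{-239 + 26} - 24\right)^{2} = \left(\sqrt{-213} - 24\right)^{2} = \left(i \sqrt{213} - 24\right)^{2} = \left(-24 + i \sqrt{213}\right)^{2}$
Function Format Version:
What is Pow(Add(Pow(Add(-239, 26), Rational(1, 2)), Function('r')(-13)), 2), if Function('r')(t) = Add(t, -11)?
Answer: Pow(Add(24, Mul(-1, I, Pow(213, Rational(1, 2)))), 2) ≈ Add(363.00, Mul(-700.54, I))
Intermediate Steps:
Function('r')(t) = Add(-11, t)
Pow(Add(Pow(Add(-239, 26), Rational(1, 2)), Function('r')(-13)), 2) = Pow(Add(Pow(Add(-239, 26), Rational(1, 2)), Add(-11, -13)), 2) = Pow(Add(Pow(-213, Rational(1, 2)), -24), 2) = Pow(Add(Mul(I, Pow(213, Rational(1, 2))), -24), 2) = Pow(Add(-24, Mul(I, Pow(213, Rational(1, 2)))), 2)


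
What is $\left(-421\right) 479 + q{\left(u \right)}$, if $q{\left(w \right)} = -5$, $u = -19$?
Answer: $-201664$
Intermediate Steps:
$\left(-421\right) 479 + q{\left(u \right)} = \left(-421\right) 479 - 5 = -201659 - 5 = -201664$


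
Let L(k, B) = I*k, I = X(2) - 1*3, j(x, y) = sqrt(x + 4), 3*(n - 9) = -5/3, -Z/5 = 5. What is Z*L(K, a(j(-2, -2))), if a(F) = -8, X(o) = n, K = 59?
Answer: -72275/9 ≈ -8030.6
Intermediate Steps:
Z = -25 (Z = -5*5 = -25)
n = 76/9 (n = 9 + (-5/3)/3 = 9 + (-5*1/3)/3 = 9 + (1/3)*(-5/3) = 9 - 5/9 = 76/9 ≈ 8.4444)
X(o) = 76/9
j(x, y) = sqrt(4 + x)
I = 49/9 (I = 76/9 - 1*3 = 76/9 - 3 = 49/9 ≈ 5.4444)
L(k, B) = 49*k/9
Z*L(K, a(j(-2, -2))) = -1225*59/9 = -25*2891/9 = -72275/9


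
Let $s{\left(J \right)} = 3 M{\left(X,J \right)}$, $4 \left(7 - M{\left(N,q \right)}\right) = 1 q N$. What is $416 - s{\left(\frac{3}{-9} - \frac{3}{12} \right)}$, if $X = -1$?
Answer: $\frac{6327}{16} \approx 395.44$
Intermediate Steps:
$M{\left(N,q \right)} = 7 - \frac{N q}{4}$ ($M{\left(N,q \right)} = 7 - \frac{1 q N}{4} = 7 - \frac{q N}{4} = 7 - \frac{N q}{4}$)
$s{\left(J \right)} = 21 + \frac{3 J}{4}$ ($s{\left(J \right)} = 3 \left(7 - - \frac{J}{4}\right) = 3 \left(7 + \frac{J}{4}\right) = 21 + \frac{3 J}{4}$)
$416 - s{\left(\frac{3}{-9} - \frac{3}{12} \right)} = 416 - \left(21 + \frac{3 \left(\frac{3}{-9} - \frac{3}{12}\right)}{4}\right) = 416 - \left(21 + \frac{3 \left(3 \left(- \frac{1}{9}\right) - \frac{1}{4}\right)}{4}\right) = 416 - \left(21 + \frac{3 \left(- \frac{1}{3} - \frac{1}{4}\right)}{4}\right) = 416 - \left(21 + \frac{3}{4} \left(- \frac{7}{12}\right)\right) = 416 - \left(21 - \frac{7}{16}\right) = 416 - \frac{329}{16} = \frac{6327}{16}$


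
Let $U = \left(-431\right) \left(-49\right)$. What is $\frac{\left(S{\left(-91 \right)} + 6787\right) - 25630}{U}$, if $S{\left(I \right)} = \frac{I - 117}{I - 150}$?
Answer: $- \frac{4540955}{5089679} \approx -0.89219$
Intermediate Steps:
$S{\left(I \right)} = \frac{-117 + I}{-150 + I}$
$U = 21119$
$\frac{\left(S{\left(-91 \right)} + 6787\right) - 25630}{U} = \frac{\left(\frac{-117 - 91}{-150 - 91} + 6787\right) - 25630}{21119} = \left(\left(\frac{1}{-241} \left(-208\right) + 6787\right) - 25630\right) \frac{1}{21119} = \left(\left(\left(- \frac{1}{241}\right) \left(-208\right) + 6787\right) - 25630\right) \frac{1}{21119} = \left(\left(\frac{208}{241} + 6787\right) - 25630\right) \frac{1}{21119} = \left(\frac{1635875}{241} - 25630\right) \frac{1}{21119} = \left(- \frac{4540955}{241}\right) \frac{1}{21119} = - \frac{4540955}{5089679}$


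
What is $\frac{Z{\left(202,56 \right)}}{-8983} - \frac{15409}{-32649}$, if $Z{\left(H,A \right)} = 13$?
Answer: $\frac{10614970}{22560459} \approx 0.47051$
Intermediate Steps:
$\frac{Z{\left(202,56 \right)}}{-8983} - \frac{15409}{-32649} = \frac{13}{-8983} - \frac{15409}{-32649} = 13 \left(- \frac{1}{8983}\right) - - \frac{15409}{32649} = - \frac{1}{691} + \frac{15409}{32649} = \frac{10614970}{22560459}$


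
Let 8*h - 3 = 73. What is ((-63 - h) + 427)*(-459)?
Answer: -325431/2 ≈ -1.6272e+5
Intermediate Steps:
h = 19/2 (h = 3/8 + (1/8)*73 = 3/8 + 73/8 = 19/2 ≈ 9.5000)
((-63 - h) + 427)*(-459) = ((-63 - 1*19/2) + 427)*(-459) = ((-63 - 19/2) + 427)*(-459) = (-145/2 + 427)*(-459) = (709/2)*(-459) = -325431/2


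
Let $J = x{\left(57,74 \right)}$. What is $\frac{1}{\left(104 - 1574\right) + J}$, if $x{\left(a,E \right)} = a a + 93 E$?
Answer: $\frac{1}{8661} \approx 0.00011546$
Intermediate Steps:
$x{\left(a,E \right)} = a^{2} + 93 E$
$J = 10131$ ($J = 57^{2} + 93 \cdot 74 = 3249 + 6882 = 10131$)
$\frac{1}{\left(104 - 1574\right) + J} = \frac{1}{\left(104 - 1574\right) + 10131} = \frac{1}{-1470 + 10131} = \frac{1}{8661}$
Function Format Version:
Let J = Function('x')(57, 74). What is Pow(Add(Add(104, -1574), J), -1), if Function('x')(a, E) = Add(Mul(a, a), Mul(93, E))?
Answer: Rational(1, 8661) ≈ 0.00011546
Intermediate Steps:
Function('x')(a, E) = Add(Pow(a, 2), Mul(93, E))
J = 10131 (J = Add(Pow(57, 2), Mul(93, 74)) = Add(3249, 6882) = 10131)
Pow(Add(Add(104, -1574), J), -1) = Pow(Add(Add(104, -1574), 10131), -1) = Pow(Add(-1470, 10131), -1) = Pow(8661, -1) = Rational(1, 8661)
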